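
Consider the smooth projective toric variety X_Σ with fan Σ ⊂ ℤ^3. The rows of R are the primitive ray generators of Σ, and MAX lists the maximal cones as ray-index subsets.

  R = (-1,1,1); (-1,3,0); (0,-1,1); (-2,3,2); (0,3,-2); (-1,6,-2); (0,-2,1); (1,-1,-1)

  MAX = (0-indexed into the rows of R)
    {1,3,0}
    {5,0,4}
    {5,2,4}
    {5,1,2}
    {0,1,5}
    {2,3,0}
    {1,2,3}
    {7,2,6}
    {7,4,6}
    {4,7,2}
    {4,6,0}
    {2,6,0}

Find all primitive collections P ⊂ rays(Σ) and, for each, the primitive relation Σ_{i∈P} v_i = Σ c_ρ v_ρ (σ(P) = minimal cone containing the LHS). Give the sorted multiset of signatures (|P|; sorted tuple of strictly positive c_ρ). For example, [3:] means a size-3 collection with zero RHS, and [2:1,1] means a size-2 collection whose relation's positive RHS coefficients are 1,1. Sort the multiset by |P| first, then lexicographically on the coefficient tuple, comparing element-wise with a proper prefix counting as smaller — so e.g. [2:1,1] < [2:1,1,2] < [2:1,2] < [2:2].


Minimal non-faces — 14 found among 8 rays, 12 max cones:

  P = {0,7}:  v_{0} + v_{7} = 0  ⟹  sig = [2:]
  P = {1,4}:  v_{1} + v_{4} = v_{5}  ⟹  sig = [2:1]
  P = {1,6}:  v_{1} + v_{6} = v_{0}  ⟹  sig = [2:1]
  P = {1,7}:  v_{1} + v_{7} = v_{2} + v_{4}  ⟹  sig = [2:1,1]
  P = {3,7}:  v_{3} + v_{7} = v_{1} + v_{2}  ⟹  sig = [2:1,1]
  P = {5,6}:  v_{5} + v_{6} = v_{0} + v_{4}  ⟹  sig = [2:1,1]
  P = {3,6}:  v_{3} + v_{6} = 2·v_{0} + v_{2}  ⟹  sig = [2:1,2]
  P = {5,7}:  v_{5} + v_{7} = v_{2} + 2·v_{4}  ⟹  sig = [2:1,2]
  P = {3,4}:  v_{3} + v_{4} = 2·v_{1}  ⟹  sig = [2:2]
  P = {3,5}:  v_{3} + v_{5} = 3·v_{1}  ⟹  sig = [2:3]
  P = {2,4,6}:  v_{2} + v_{4} + v_{6} = 0  ⟹  sig = [3:]
  P = {0,1,2}:  v_{0} + v_{1} + v_{2} = v_{3}  ⟹  sig = [3:1]
  P = {0,2,4}:  v_{0} + v_{2} + v_{4} = v_{1}  ⟹  sig = [3:1]
  P = {0,2,5}:  v_{0} + v_{2} + v_{5} = 2·v_{1}  ⟹  sig = [3:2]

Sorted signature multiset PRS(X):
{ [2:],  [2:1] ×2,  [2:1,1] ×3,  [2:1,2] ×2,  [2:2],  [2:3],  [3:],  [3:1] ×2,  [3:2] }


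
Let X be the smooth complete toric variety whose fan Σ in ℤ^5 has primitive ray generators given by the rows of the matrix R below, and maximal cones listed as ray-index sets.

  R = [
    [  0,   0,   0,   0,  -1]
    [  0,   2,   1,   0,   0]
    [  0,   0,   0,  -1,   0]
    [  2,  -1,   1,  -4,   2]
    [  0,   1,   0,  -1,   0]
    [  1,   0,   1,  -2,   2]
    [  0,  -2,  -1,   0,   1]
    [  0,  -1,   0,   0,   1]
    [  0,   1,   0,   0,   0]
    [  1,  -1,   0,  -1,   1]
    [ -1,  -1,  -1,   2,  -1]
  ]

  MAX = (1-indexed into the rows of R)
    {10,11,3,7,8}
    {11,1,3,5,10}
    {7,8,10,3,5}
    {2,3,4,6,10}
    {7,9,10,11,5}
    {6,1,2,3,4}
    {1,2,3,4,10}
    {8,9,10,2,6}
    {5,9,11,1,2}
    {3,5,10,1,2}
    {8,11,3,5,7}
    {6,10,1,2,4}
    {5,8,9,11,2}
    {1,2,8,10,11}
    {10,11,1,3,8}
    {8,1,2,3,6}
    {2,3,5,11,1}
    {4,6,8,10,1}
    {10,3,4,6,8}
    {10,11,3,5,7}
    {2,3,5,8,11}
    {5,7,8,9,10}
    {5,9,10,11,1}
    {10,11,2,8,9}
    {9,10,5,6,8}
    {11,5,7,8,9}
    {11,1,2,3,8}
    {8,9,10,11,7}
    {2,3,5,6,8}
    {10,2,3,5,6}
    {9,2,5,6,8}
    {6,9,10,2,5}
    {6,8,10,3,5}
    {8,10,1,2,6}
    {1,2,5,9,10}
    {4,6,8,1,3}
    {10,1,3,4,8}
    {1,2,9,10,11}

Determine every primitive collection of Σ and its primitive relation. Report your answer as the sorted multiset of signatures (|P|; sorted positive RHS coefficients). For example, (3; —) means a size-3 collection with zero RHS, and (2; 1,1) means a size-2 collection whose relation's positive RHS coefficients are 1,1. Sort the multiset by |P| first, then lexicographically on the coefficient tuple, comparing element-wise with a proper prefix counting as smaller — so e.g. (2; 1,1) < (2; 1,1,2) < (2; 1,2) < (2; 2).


Δ(Σ) — 11 vertices, 20 min non-faces:

  P={3,9}:  v_{3} + v_{9} = v_{5}  ⟹  sig = (2; 1)
  P={6,11}:  v_{6} + v_{11} = v_{8}  ⟹  sig = (2; 1)
  P={2,7}:  v_{2} + v_{7} = v_{8} + v_{9}  ⟹  sig = (2; 1,1)
  P={1,7}:  v_{1} + v_{7} = v_{3} + v_{10} + v_{11}  ⟹  sig = (2; 1,1,1)
  P={4,11}:  v_{4} + v_{11} = v_{1} + v_{3} + v_{8} + v_{10}  ⟹  sig = (2; 1,1,1,1)
  P={6,7}:  v_{6} + v_{7} = v_{5} + 2·v_{8} + v_{10}  ⟹  sig = (2; 1,1,2)
  P={4,7}:  v_{4} + v_{7} = 2·v_{3} + v_{8} + 2·v_{10}  ⟹  sig = (2; 1,2,2)
  P={4,9}:  v_{4} + v_{9} = v_{2} + 2·v_{3} + 2·v_{10}  ⟹  sig = (2; 1,2,2)
  P={4,5}:  v_{4} + v_{5} = v_{2} + 3·v_{3} + 2·v_{10}  ⟹  sig = (2; 1,2,3)
  P={1,8,9}:  v_{1} + v_{8} + v_{9} = 0  ⟹  sig = (3; —)
  P={1,5,8}:  v_{1} + v_{5} + v_{8} = v_{3}  ⟹  sig = (3; 1)
  P={1,6,9}:  v_{1} + v_{6} + v_{9} = v_{2} + v_{3} + v_{10}  ⟹  sig = (3; 1,1,1)
  P={1,5,6}:  v_{1} + v_{5} + v_{6} = v_{2} + 2·v_{3} + v_{10}  ⟹  sig = (3; 1,1,2)
  P={2,4,8}:  v_{2} + v_{4} + v_{8} = v_{1} + 2·v_{6}  ⟹  sig = (3; 1,2)
  P={2,3,10,11}:  v_{2} + v_{3} + v_{10} + v_{11} = 0  ⟹  sig = (4; —)
  P={1,3,6,10}:  v_{1} + v_{3} + v_{6} + v_{10} = v_{4}  ⟹  sig = (4; 1)
  P={2,3,8,10}:  v_{2} + v_{3} + v_{8} + v_{10} = v_{6}  ⟹  sig = (4; 1)
  P={2,5,10,11}:  v_{2} + v_{5} + v_{10} + v_{11} = v_{9}  ⟹  sig = (4; 1)
  P={5,8,10,11}:  v_{5} + v_{8} + v_{10} + v_{11} = v_{7}  ⟹  sig = (4; 1)
  P={2,5,8,10}:  v_{2} + v_{5} + v_{8} + v_{10} = v_{6} + v_{9}  ⟹  sig = (4; 1,1)

Sorted signature multiset PRS(X):
    (2; 1)
    (2; 1)
    (2; 1,1)
    (2; 1,1,1)
    (2; 1,1,1,1)
    (2; 1,1,2)
    (2; 1,2,2)
    (2; 1,2,2)
    (2; 1,2,3)
    (3; —)
    (3; 1)
    (3; 1,1,1)
    (3; 1,1,2)
    (3; 1,2)
    (4; —)
    (4; 1)
    (4; 1)
    (4; 1)
    (4; 1)
    (4; 1,1)


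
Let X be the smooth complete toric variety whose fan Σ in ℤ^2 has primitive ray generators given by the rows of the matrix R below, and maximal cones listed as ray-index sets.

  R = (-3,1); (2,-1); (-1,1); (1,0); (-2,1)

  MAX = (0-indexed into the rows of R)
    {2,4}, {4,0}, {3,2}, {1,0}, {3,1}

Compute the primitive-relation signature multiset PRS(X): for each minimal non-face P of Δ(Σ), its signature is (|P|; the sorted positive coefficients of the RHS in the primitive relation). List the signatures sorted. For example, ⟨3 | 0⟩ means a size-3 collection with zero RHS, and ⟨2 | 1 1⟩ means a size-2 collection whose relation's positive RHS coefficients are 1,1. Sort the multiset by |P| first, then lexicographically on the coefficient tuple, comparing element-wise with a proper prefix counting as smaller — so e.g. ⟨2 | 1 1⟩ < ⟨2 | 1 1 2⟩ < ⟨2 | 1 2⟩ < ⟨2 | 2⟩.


Σ has 5 primitive collections:

  • {1,4}:  v_{1} + v_{4} = 0 ; sig = ⟨2 | 0⟩
  • {0,3}:  v_{0} + v_{3} = v_{4} ; sig = ⟨2 | 1⟩
  • {1,2}:  v_{1} + v_{2} = v_{3} ; sig = ⟨2 | 1⟩
  • {3,4}:  v_{3} + v_{4} = v_{2} ; sig = ⟨2 | 1⟩
  • {0,2}:  v_{0} + v_{2} = 2·v_{4} ; sig = ⟨2 | 2⟩

Hence PRS(X_Σ) =
    ⟨2 | 0⟩
    ⟨2 | 1⟩
    ⟨2 | 1⟩
    ⟨2 | 1⟩
    ⟨2 | 2⟩


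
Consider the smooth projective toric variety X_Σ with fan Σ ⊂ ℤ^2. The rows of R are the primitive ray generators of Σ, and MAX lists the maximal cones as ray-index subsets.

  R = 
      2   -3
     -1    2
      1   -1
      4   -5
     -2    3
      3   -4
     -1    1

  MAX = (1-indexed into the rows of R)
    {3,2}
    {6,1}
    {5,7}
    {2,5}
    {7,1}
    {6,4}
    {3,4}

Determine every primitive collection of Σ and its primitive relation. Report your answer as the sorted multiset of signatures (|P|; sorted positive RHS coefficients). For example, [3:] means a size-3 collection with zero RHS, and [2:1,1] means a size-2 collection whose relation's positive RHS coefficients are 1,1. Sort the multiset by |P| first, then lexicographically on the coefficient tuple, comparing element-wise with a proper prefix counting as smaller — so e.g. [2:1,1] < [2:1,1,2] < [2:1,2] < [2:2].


Primitive collections (14):

  P = {1,5}:  v_{1} + v_{5} = 0 ; sig = [2:]
  P = {3,7}:  v_{3} + v_{7} = 0 ; sig = [2:]
  P = {1,2}:  v_{1} + v_{2} = v_{3} ; sig = [2:1]
  P = {1,3}:  v_{1} + v_{3} = v_{6} ; sig = [2:1]
  P = {2,7}:  v_{2} + v_{7} = v_{5} ; sig = [2:1]
  P = {3,5}:  v_{3} + v_{5} = v_{2} ; sig = [2:1]
  P = {3,6}:  v_{3} + v_{6} = v_{4} ; sig = [2:1]
  P = {4,7}:  v_{4} + v_{7} = v_{6} ; sig = [2:1]
  P = {5,6}:  v_{5} + v_{6} = v_{3} ; sig = [2:1]
  P = {6,7}:  v_{6} + v_{7} = v_{1} ; sig = [2:1]
  P = {1,4}:  v_{1} + v_{4} = 2·v_{6} ; sig = [2:2]
  P = {2,6}:  v_{2} + v_{6} = 2·v_{3} ; sig = [2:2]
  P = {4,5}:  v_{4} + v_{5} = 2·v_{3} ; sig = [2:2]
  P = {2,4}:  v_{2} + v_{4} = 3·v_{3} ; sig = [2:3]

Hence PRS(X_Σ) =
    [2:]
    [2:]
    [2:1]
    [2:1]
    [2:1]
    [2:1]
    [2:1]
    [2:1]
    [2:1]
    [2:1]
    [2:2]
    [2:2]
    [2:2]
    [2:3]


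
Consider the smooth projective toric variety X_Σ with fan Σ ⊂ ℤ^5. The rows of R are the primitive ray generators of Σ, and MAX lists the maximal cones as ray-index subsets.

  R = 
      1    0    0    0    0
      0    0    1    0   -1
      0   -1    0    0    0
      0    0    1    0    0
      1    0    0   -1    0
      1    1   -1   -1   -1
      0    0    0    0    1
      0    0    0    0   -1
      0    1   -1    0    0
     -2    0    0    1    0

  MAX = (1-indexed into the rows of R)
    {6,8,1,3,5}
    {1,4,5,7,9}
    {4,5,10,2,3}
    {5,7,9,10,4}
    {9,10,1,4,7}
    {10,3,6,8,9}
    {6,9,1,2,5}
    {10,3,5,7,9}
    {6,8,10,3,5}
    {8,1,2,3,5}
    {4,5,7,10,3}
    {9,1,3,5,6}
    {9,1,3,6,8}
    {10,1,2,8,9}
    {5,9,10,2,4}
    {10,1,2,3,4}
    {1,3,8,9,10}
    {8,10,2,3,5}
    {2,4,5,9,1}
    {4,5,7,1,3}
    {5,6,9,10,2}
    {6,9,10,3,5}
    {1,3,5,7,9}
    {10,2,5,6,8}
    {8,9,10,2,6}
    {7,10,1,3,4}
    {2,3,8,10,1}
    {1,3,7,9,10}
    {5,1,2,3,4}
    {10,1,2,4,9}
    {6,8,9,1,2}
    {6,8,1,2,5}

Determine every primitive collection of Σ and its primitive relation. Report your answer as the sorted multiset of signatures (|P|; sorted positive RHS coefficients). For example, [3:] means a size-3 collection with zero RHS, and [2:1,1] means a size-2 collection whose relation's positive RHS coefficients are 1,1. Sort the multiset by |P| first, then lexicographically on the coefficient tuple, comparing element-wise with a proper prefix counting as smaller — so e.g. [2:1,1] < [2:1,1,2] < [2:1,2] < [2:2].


Δ(Σ) — 10 vertices, 11 min non-faces:

  P={7,8}:  v_{7} + v_{8} = 0 ; sig = [2:]
  P={2,7}:  v_{2} + v_{7} = v_{4} ; sig = [2:1]
  P={4,8}:  v_{4} + v_{8} = v_{2} ; sig = [2:1]
  P={6,7}:  v_{6} + v_{7} = v_{5} + v_{9} ; sig = [2:1,1]
  P={4,6}:  v_{4} + v_{6} = v_{2} + v_{5} + v_{9} ; sig = [2:1,1,1]
  P={1,5,10}:  v_{1} + v_{5} + v_{10} = 0 ; sig = [3:]
  P={3,4,9}:  v_{3} + v_{4} + v_{9} = 0 ; sig = [3:]
  P={2,3,9}:  v_{2} + v_{3} + v_{9} = v_{8} ; sig = [3:1]
  P={5,8,9}:  v_{5} + v_{8} + v_{9} = v_{6} ; sig = [3:1]
  P={1,6,10}:  v_{1} + v_{6} + v_{10} = v_{8} + v_{9} ; sig = [3:1,1]
  P={2,3,6}:  v_{2} + v_{3} + v_{6} = v_{5} + 2·v_{8} ; sig = [3:1,2]

so the primitive-relation signature multiset is
    |P|=2: 5 collections, coeffs (), (1), (1), (1,1), (1,1,1)
    |P|=3: 6 collections, coeffs (), (), (1), (1), (1,1), (1,2)


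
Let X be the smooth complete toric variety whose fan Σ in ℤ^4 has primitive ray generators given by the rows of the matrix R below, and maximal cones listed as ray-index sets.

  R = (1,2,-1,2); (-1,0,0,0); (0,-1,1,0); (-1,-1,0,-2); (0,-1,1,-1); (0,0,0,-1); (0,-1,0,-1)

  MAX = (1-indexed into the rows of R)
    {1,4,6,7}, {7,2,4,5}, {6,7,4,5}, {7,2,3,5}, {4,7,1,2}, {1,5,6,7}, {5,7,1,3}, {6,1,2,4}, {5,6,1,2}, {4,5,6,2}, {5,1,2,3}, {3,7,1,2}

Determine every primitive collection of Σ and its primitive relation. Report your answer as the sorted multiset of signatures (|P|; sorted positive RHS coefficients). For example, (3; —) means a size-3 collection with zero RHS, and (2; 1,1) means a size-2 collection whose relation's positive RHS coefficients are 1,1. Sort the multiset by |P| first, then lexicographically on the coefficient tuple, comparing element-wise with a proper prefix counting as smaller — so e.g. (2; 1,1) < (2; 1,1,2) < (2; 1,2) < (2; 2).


|primitive collections| = 5. Relations:

  {3,6}:  v_{3} + v_{6} = v_{5}  ⟹  sig = (2; 1)
  {3,4}:  v_{3} + v_{4} = v_{2} + v_{5} + v_{7}  ⟹  sig = (2; 1,1,1)
  {1,4,5}:  v_{1} + v_{4} + v_{5} = v_{6}  ⟹  sig = (3; 1)
  {2,6,7}:  v_{2} + v_{6} + v_{7} = v_{4}  ⟹  sig = (3; 1)
  {1,2,5,7}:  v_{1} + v_{2} + v_{5} + v_{7} = 0  ⟹  sig = (4; —)

Hence PRS(X_Σ) =
[(2; 1), (2; 1,1,1), (3; 1), (3; 1), (4; —)]


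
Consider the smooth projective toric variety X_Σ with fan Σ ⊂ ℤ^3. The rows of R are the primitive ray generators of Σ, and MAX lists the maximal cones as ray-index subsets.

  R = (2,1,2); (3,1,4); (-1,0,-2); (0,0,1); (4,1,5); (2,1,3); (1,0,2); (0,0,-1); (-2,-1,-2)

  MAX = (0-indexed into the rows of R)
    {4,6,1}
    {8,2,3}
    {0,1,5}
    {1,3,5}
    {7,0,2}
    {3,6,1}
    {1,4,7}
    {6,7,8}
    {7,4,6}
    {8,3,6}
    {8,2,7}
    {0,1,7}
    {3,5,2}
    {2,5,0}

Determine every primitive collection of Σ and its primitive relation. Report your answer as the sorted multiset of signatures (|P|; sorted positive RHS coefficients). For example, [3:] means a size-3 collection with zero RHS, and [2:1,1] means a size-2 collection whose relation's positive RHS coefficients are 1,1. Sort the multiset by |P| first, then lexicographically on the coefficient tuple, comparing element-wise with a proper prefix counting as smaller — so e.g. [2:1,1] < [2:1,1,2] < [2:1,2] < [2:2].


The 16 primitive collections of Σ (r=9, n=3):

  P = {0,8}:  v_{0} + v_{8} = 0  ⟹  sig = [2:]
  P = {2,6}:  v_{2} + v_{6} = 0  ⟹  sig = [2:]
  P = {3,7}:  v_{3} + v_{7} = 0  ⟹  sig = [2:]
  P = {0,3}:  v_{0} + v_{3} = v_{5}  ⟹  sig = [2:1]
  P = {0,6}:  v_{0} + v_{6} = v_{1}  ⟹  sig = [2:1]
  P = {1,2}:  v_{1} + v_{2} = v_{0}  ⟹  sig = [2:1]
  P = {1,8}:  v_{1} + v_{8} = v_{6}  ⟹  sig = [2:1]
  P = {5,7}:  v_{5} + v_{7} = v_{0}  ⟹  sig = [2:1]
  P = {5,8}:  v_{5} + v_{8} = v_{3}  ⟹  sig = [2:1]
  P = {2,4}:  v_{2} + v_{4} = v_{1} + v_{7}  ⟹  sig = [2:1,1]
  P = {3,4}:  v_{3} + v_{4} = v_{1} + v_{6}  ⟹  sig = [2:1,1]
  P = {5,6}:  v_{5} + v_{6} = v_{1} + v_{3}  ⟹  sig = [2:1,1]
  P = {0,4}:  v_{0} + v_{4} = 2·v_{1} + v_{7}  ⟹  sig = [2:1,2]
  P = {4,8}:  v_{4} + v_{8} = 2·v_{6} + v_{7}  ⟹  sig = [2:1,2]
  P = {4,5}:  v_{4} + v_{5} = 2·v_{1}  ⟹  sig = [2:2]
  P = {1,6,7}:  v_{1} + v_{6} + v_{7} = v_{4}  ⟹  sig = [3:1]

Hence PRS(X_Σ) =
[[2:], [2:], [2:], [2:1], [2:1], [2:1], [2:1], [2:1], [2:1], [2:1,1], [2:1,1], [2:1,1], [2:1,2], [2:1,2], [2:2], [3:1]]


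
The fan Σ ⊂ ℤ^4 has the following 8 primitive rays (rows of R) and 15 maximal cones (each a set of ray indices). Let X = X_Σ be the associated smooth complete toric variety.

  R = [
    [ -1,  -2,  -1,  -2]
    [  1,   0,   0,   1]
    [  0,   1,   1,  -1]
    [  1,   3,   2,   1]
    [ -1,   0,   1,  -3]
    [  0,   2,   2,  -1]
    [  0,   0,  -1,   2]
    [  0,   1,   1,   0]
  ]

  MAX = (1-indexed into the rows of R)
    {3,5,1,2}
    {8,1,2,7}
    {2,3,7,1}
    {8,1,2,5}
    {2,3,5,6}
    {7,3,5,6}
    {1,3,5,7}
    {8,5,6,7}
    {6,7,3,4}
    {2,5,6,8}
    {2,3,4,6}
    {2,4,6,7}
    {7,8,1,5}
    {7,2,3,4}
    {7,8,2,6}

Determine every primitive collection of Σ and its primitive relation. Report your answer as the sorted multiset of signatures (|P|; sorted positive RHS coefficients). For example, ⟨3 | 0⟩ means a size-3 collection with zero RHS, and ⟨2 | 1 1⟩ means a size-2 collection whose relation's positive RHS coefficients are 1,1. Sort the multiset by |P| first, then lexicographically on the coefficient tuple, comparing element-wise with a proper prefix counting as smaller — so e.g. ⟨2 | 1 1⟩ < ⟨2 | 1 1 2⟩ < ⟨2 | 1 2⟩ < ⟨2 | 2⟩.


Primitive collections (7):

  P={1,4}:  v_{1} + v_{4} = v_{3}  ⟹  sig = ⟨2 | 1⟩
  P={1,6}:  v_{1} + v_{6} = v_{5}  ⟹  sig = ⟨2 | 1⟩
  P={3,8}:  v_{3} + v_{8} = v_{6}  ⟹  sig = ⟨2 | 1⟩
  P={4,5}:  v_{4} + v_{5} = v_{3} + v_{6}  ⟹  sig = ⟨2 | 1 1⟩
  P={4,8}:  v_{4} + v_{8} = v_{2} + 2·v_{6} + v_{7}  ⟹  sig = ⟨2 | 1 1 2⟩
  P={2,5,7}:  v_{2} + v_{5} + v_{7} = 0  ⟹  sig = ⟨3 | 0⟩
  P={2,3,6,7}:  v_{2} + v_{3} + v_{6} + v_{7} = v_{4}  ⟹  sig = ⟨4 | 1⟩

Sorted signature multiset PRS(X):
[⟨2 | 1⟩, ⟨2 | 1⟩, ⟨2 | 1⟩, ⟨2 | 1 1⟩, ⟨2 | 1 1 2⟩, ⟨3 | 0⟩, ⟨4 | 1⟩]


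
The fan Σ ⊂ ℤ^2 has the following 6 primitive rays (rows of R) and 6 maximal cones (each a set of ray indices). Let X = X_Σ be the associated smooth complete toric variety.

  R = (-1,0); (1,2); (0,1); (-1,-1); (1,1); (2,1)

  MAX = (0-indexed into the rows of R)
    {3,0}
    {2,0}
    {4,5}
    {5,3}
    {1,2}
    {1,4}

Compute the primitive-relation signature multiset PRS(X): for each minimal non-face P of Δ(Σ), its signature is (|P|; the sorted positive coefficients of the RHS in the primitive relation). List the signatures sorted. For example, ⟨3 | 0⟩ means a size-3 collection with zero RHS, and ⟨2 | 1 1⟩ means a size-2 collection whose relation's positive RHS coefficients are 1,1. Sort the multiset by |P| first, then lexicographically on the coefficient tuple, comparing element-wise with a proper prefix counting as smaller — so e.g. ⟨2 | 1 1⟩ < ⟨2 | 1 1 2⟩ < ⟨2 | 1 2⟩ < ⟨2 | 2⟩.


Minimal non-faces — 9 found among 6 rays, 6 max cones:

  P={3,4}:  v_{3} + v_{4} = 0  →  sig = ⟨2 | 0⟩
  P={0,4}:  v_{0} + v_{4} = v_{2}  →  sig = ⟨2 | 1⟩
  P={0,5}:  v_{0} + v_{5} = v_{4}  →  sig = ⟨2 | 1⟩
  P={1,3}:  v_{1} + v_{3} = v_{2}  →  sig = ⟨2 | 1⟩
  P={2,3}:  v_{2} + v_{3} = v_{0}  →  sig = ⟨2 | 1⟩
  P={2,4}:  v_{2} + v_{4} = v_{1}  →  sig = ⟨2 | 1⟩
  P={0,1}:  v_{0} + v_{1} = 2·v_{2}  →  sig = ⟨2 | 2⟩
  P={2,5}:  v_{2} + v_{5} = 2·v_{4}  →  sig = ⟨2 | 2⟩
  P={1,5}:  v_{1} + v_{5} = 3·v_{4}  →  sig = ⟨2 | 3⟩

Signatures (|P|; sorted positive RHS coefficients), sorted:
[⟨2 | 0⟩, ⟨2 | 1⟩, ⟨2 | 1⟩, ⟨2 | 1⟩, ⟨2 | 1⟩, ⟨2 | 1⟩, ⟨2 | 2⟩, ⟨2 | 2⟩, ⟨2 | 3⟩]


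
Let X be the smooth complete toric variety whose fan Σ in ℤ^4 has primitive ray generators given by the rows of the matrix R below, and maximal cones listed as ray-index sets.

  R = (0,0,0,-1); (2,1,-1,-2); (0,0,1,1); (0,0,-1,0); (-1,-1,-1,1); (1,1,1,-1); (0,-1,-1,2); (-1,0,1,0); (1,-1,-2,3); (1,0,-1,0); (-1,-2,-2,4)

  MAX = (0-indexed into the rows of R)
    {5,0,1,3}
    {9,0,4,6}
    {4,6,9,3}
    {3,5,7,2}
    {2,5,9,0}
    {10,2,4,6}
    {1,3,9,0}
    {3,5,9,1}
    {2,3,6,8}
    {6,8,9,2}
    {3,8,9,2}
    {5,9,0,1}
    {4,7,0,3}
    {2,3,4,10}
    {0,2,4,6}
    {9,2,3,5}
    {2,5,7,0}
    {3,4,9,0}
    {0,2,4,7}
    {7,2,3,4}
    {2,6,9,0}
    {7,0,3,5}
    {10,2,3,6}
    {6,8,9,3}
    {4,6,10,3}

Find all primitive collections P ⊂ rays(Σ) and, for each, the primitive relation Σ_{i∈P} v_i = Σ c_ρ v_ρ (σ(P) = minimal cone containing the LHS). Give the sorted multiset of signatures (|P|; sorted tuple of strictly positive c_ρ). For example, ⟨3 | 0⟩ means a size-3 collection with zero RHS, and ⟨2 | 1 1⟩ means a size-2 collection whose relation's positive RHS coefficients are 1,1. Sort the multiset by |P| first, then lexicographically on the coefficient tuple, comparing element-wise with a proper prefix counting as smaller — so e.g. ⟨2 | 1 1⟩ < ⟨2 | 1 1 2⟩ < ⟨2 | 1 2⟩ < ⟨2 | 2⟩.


Primitive collections (25):

  P = {4,5}:  v_{4} + v_{5} = 0 ; sig = ⟨2 | 0⟩
  P = {7,9}:  v_{7} + v_{9} = 0 ; sig = ⟨2 | 0⟩
  P = {0,8}:  v_{0} + v_{8} = v_{6} + v_{9} ; sig = ⟨2 | 1 1⟩
  P = {0,10}:  v_{0} + v_{10} = v_{4} + v_{6} ; sig = ⟨2 | 1 1⟩
  P = {1,2}:  v_{1} + v_{2} = v_{5} + v_{9} ; sig = ⟨2 | 1 1⟩
  P = {5,6}:  v_{5} + v_{6} = v_{2} + v_{9} ; sig = ⟨2 | 1 1⟩
  P = {6,7}:  v_{6} + v_{7} = v_{2} + v_{4} ; sig = ⟨2 | 1 1⟩
  P = {1,4}:  v_{1} + v_{4} = v_{0} + v_{3} + v_{9} ; sig = ⟨2 | 1 1 1⟩
  P = {1,7}:  v_{1} + v_{7} = v_{0} + v_{3} + v_{5} ; sig = ⟨2 | 1 1 1⟩
  P = {1,10}:  v_{1} + v_{10} = v_{3} + v_{6} + v_{9} ; sig = ⟨2 | 1 1 1⟩
  P = {5,10}:  v_{5} + v_{10} = v_{2} + v_{3} + v_{6} ; sig = ⟨2 | 1 1 1⟩
  P = {7,8}:  v_{7} + v_{8} = v_{2} + v_{3} + v_{6} ; sig = ⟨2 | 1 1 1⟩
  P = {1,8}:  v_{1} + v_{8} = v_{2} + v_{3} + 3·v_{9} ; sig = ⟨2 | 1 1 3⟩
  P = {4,8}:  v_{4} + v_{8} = v_{3} + 2·v_{6} ; sig = ⟨2 | 1 2⟩
  P = {9,10}:  v_{9} + v_{10} = v_{3} + 2·v_{6} ; sig = ⟨2 | 1 2⟩
  P = {5,8}:  v_{5} + v_{8} = 2·v_{2} + v_{3} + 2·v_{9} ; sig = ⟨2 | 1 2 2⟩
  P = {7,10}:  v_{7} + v_{10} = 2·v_{2} + v_{3} + 2·v_{4} ; sig = ⟨2 | 1 2 2⟩
  P = {8,10}:  v_{8} + v_{10} = v_{2} + 2·v_{3} + 3·v_{6} ; sig = ⟨2 | 1 2 3⟩
  P = {1,6}:  v_{1} + v_{6} = 2·v_{9} ; sig = ⟨2 | 2⟩
  P = {0,2,3}:  v_{0} + v_{2} + v_{3} = 0 ; sig = ⟨3 | 0⟩
  P = {2,4,9}:  v_{2} + v_{4} + v_{9} = v_{6} ; sig = ⟨3 | 1⟩
  P = {0,3,6}:  v_{0} + v_{3} + v_{6} = v_{4} + v_{9} ; sig = ⟨3 | 1 1⟩
  P = {0,3,5,9}:  v_{0} + v_{3} + v_{5} + v_{9} = v_{1} ; sig = ⟨4 | 1⟩
  P = {2,3,4,6}:  v_{2} + v_{3} + v_{4} + v_{6} = v_{10} ; sig = ⟨4 | 1⟩
  P = {2,3,6,9}:  v_{2} + v_{3} + v_{6} + v_{9} = v_{8} ; sig = ⟨4 | 1⟩

Sorted signature multiset PRS(X):
    ⟨2 | 0⟩
    ⟨2 | 0⟩
    ⟨2 | 1 1⟩
    ⟨2 | 1 1⟩
    ⟨2 | 1 1⟩
    ⟨2 | 1 1⟩
    ⟨2 | 1 1⟩
    ⟨2 | 1 1 1⟩
    ⟨2 | 1 1 1⟩
    ⟨2 | 1 1 1⟩
    ⟨2 | 1 1 1⟩
    ⟨2 | 1 1 1⟩
    ⟨2 | 1 1 3⟩
    ⟨2 | 1 2⟩
    ⟨2 | 1 2⟩
    ⟨2 | 1 2 2⟩
    ⟨2 | 1 2 2⟩
    ⟨2 | 1 2 3⟩
    ⟨2 | 2⟩
    ⟨3 | 0⟩
    ⟨3 | 1⟩
    ⟨3 | 1 1⟩
    ⟨4 | 1⟩
    ⟨4 | 1⟩
    ⟨4 | 1⟩


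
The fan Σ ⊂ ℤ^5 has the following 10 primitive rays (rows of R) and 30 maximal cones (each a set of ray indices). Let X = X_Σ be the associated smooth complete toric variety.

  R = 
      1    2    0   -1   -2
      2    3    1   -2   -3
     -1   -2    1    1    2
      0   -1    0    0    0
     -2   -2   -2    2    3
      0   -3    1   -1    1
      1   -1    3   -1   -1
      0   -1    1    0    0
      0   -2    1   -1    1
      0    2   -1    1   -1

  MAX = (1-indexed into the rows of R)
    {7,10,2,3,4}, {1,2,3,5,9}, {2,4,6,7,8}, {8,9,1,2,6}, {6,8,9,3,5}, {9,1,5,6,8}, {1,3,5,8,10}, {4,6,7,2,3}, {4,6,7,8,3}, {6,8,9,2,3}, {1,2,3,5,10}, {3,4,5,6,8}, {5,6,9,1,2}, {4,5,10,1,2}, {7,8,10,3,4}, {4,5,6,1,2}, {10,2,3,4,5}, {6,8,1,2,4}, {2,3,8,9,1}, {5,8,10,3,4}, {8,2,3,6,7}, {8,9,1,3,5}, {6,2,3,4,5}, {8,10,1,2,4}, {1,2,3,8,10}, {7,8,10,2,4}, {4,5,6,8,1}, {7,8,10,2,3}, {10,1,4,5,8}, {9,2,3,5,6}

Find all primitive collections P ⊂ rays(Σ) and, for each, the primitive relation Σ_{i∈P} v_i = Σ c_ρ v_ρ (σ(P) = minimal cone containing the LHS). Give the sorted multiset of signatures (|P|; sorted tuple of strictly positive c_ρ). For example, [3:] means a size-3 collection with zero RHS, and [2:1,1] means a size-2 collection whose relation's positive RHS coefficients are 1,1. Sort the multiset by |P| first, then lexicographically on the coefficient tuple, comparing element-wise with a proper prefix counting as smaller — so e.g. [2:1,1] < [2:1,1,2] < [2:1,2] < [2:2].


10 minimal non-faces of Δ(Σ) (on 10 rays):

  P={9,10}:  v_{9} + v_{10} = 0  ⟹  sig = [2:]
  P={4,9}:  v_{4} + v_{9} = v_{6}  ⟹  sig = [2:1]
  P={6,10}:  v_{6} + v_{10} = v_{4}  ⟹  sig = [2:1]
  P={5,7}:  v_{5} + v_{7} = v_{3} + v_{4}  ⟹  sig = [2:1,1]
  P={7,9}:  v_{7} + v_{9} = v_{2} + v_{3} + v_{6} + v_{8}  ⟹  sig = [2:1,1,1,1]
  P={1,7}:  v_{1} + v_{7} = v_{2} + 2·v_{8}  ⟹  sig = [2:1,2]
  P={2,5,8}:  v_{2} + v_{5} + v_{8} = 0  ⟹  sig = [3:]
  P={1,3,4}:  v_{1} + v_{3} + v_{4} = v_{8}  ⟹  sig = [3:1]
  P={1,3,6}:  v_{1} + v_{3} + v_{6} = v_{8} + v_{9}  ⟹  sig = [3:1,1]
  P={2,3,4,8}:  v_{2} + v_{3} + v_{4} + v_{8} = v_{7}  ⟹  sig = [4:1]

Signatures (|P|; sorted positive RHS coefficients), sorted:
    |P|=2: 6 collections, coeffs (), (1), (1), (1,1), (1,1,1,1), (1,2)
    |P|=3: 3 collections, coeffs (), (1), (1,1)
    |P|=4: 1 collection, coeffs (1)


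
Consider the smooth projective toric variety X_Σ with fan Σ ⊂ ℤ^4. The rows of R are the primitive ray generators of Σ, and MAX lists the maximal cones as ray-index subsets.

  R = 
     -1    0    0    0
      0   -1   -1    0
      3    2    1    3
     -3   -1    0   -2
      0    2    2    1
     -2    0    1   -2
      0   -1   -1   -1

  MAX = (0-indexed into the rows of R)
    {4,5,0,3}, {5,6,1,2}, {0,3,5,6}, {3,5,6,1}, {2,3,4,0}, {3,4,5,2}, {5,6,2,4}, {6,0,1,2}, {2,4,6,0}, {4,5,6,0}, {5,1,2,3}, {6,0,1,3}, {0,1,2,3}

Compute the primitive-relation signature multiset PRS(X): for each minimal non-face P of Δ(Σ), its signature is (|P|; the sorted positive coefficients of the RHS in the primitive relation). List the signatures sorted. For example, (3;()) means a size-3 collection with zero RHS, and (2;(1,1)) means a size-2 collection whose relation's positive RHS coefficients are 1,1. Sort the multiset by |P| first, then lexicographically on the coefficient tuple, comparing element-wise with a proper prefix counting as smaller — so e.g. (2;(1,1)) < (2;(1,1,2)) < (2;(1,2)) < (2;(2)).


The 5 primitive collections of Σ (r=7, n=4):

  P={1,4}:  v_{1} + v_{4} = v_{2} + v_{3} ; sig = (2;(1,1))
  P={2,3,6}:  v_{2} + v_{3} + v_{6} = 0 ; sig = (3;())
  P={0,1,5}:  v_{0} + v_{1} + v_{5} = v_{3} ; sig = (3;(1))
  P={0,2,5}:  v_{0} + v_{2} + v_{5} = v_{4} ; sig = (3;(1))
  P={3,4,6}:  v_{3} + v_{4} + v_{6} = v_{0} + v_{5} ; sig = (3;(1,1))

Signatures (|P|; sorted positive RHS coefficients), sorted:
    |P|=2: 1 collection, coeffs (1,1)
    |P|=3: 4 collections, coeffs (), (1), (1), (1,1)


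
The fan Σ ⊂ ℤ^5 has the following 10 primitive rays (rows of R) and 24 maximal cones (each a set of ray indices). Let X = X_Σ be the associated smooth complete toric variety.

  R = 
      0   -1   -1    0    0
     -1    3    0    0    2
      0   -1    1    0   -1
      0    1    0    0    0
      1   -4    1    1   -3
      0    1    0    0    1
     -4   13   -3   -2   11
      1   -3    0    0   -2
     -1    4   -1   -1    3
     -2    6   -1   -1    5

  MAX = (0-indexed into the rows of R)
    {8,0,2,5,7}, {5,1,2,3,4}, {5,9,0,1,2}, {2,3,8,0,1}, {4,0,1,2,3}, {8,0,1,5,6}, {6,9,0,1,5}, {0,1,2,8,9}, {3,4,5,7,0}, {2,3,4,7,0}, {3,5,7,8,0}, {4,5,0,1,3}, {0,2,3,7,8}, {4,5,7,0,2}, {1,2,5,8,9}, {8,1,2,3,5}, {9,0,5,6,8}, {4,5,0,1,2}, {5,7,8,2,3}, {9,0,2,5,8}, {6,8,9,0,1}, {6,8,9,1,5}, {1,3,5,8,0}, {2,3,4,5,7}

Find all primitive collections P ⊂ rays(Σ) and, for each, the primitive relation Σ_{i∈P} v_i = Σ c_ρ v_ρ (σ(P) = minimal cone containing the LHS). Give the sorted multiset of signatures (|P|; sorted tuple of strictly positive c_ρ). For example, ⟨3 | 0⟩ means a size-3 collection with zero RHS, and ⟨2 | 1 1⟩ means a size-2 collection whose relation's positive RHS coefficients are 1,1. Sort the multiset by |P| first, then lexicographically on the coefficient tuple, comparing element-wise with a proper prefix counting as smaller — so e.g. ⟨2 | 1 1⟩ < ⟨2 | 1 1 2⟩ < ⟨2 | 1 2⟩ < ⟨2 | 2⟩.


Primitive collections (12):

  • {1,7}:  v_{1} + v_{7} = 0  so sig = ⟨2 | 0⟩
  • {4,8}:  v_{4} + v_{8} = 0  so sig = ⟨2 | 0⟩
  • {3,9}:  v_{3} + v_{9} = v_{1} + v_{8}  so sig = ⟨2 | 1 1⟩
  • {4,6}:  v_{4} + v_{6} = v_{0} + v_{1} + v_{5} + v_{9}  so sig = ⟨2 | 1 1 1 1⟩
  • {4,9}:  v_{4} + v_{9} = v_{0} + v_{1} + v_{2} + v_{5}  so sig = ⟨2 | 1 1 1 1⟩
  • {6,7}:  v_{6} + v_{7} = v_{0} + v_{5} + v_{8} + v_{9}  so sig = ⟨2 | 1 1 1 1⟩
  • {7,9}:  v_{7} + v_{9} = v_{0} + v_{2} + v_{5} + v_{8}  so sig = ⟨2 | 1 1 1 1⟩
  • {3,6}:  v_{3} + v_{6} = v_{0} + 2·v_{1} + v_{5} + 2·v_{8}  so sig = ⟨2 | 1 1 2 2⟩
  • {2,6}:  v_{2} + v_{6} = 2·v_{9}  so sig = ⟨2 | 2⟩
  • {0,2,3,5}:  v_{0} + v_{2} + v_{3} + v_{5} = 0  so sig = ⟨4 | 0⟩
  • {0,1,2,5,8}:  v_{0} + v_{1} + v_{2} + v_{5} + v_{8} = v_{9}  so sig = ⟨5 | 1⟩
  • {0,1,5,8,9}:  v_{0} + v_{1} + v_{5} + v_{8} + v_{9} = v_{6}  so sig = ⟨5 | 1⟩

so the primitive-relation signature multiset is
{ ⟨2 | 0⟩ ×2,  ⟨2 | 1 1⟩,  ⟨2 | 1 1 1 1⟩ ×4,  ⟨2 | 1 1 2 2⟩,  ⟨2 | 2⟩,  ⟨4 | 0⟩,  ⟨5 | 1⟩ ×2 }


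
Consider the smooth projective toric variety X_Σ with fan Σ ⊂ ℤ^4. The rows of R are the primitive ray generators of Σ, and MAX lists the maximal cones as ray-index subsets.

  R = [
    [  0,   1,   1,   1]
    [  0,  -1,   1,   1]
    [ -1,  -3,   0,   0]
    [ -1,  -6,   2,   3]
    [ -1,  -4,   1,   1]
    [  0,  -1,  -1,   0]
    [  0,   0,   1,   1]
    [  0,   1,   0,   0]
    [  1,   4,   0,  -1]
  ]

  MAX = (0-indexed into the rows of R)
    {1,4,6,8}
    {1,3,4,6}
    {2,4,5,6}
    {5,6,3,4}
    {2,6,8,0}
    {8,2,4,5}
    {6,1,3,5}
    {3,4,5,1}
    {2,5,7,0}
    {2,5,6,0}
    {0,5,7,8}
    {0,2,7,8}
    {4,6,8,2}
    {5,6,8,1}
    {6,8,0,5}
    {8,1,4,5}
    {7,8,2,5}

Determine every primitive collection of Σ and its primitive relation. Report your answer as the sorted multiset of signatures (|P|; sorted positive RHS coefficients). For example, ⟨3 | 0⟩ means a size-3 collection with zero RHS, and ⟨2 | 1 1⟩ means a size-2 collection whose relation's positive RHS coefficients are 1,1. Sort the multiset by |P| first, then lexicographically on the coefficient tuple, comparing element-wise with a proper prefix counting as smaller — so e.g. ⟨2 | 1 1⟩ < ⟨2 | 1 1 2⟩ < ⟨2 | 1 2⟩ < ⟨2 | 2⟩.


|primitive collections| = 14. Relations:

  P={1,2}:  v_{1} + v_{2} = v_{4}  ⟹  sig = ⟨2 | 1⟩
  P={1,7}:  v_{1} + v_{7} = v_{6}  ⟹  sig = ⟨2 | 1⟩
  P={6,7}:  v_{6} + v_{7} = v_{0}  ⟹  sig = ⟨2 | 1⟩
  P={4,7}:  v_{4} + v_{7} = v_{2} + v_{6}  ⟹  sig = ⟨2 | 1 1⟩
  P={2,3}:  v_{2} + v_{3} = 2·v_{4} + v_{5} + v_{6}  ⟹  sig = ⟨2 | 1 1 2⟩
  P={3,7}:  v_{3} + v_{7} = v_{4} + v_{5} + 2·v_{6}  ⟹  sig = ⟨2 | 1 1 2⟩
  P={0,3}:  v_{0} + v_{3} = v_{4} + v_{5} + 3·v_{6}  ⟹  sig = ⟨2 | 1 1 3⟩
  P={0,4}:  v_{0} + v_{4} = v_{2} + 2·v_{6}  ⟹  sig = ⟨2 | 1 2⟩
  P={0,1}:  v_{0} + v_{1} = 2·v_{6}  ⟹  sig = ⟨2 | 2⟩
  P={3,8}:  v_{3} + v_{8} = 2·v_{1}  ⟹  sig = ⟨2 | 2⟩
  P={2,5,6,8}:  v_{2} + v_{5} + v_{6} + v_{8} = 0  ⟹  sig = ⟨4 | 0⟩
  P={0,2,5,8}:  v_{0} + v_{2} + v_{5} + v_{8} = v_{7}  ⟹  sig = ⟨4 | 1⟩
  P={1,4,5,6}:  v_{1} + v_{4} + v_{5} + v_{6} = v_{3}  ⟹  sig = ⟨4 | 1⟩
  P={4,5,6,8}:  v_{4} + v_{5} + v_{6} + v_{8} = v_{1}  ⟹  sig = ⟨4 | 1⟩

Signatures (|P|; sorted positive RHS coefficients), sorted:
    ⟨2 | 1⟩
    ⟨2 | 1⟩
    ⟨2 | 1⟩
    ⟨2 | 1 1⟩
    ⟨2 | 1 1 2⟩
    ⟨2 | 1 1 2⟩
    ⟨2 | 1 1 3⟩
    ⟨2 | 1 2⟩
    ⟨2 | 2⟩
    ⟨2 | 2⟩
    ⟨4 | 0⟩
    ⟨4 | 1⟩
    ⟨4 | 1⟩
    ⟨4 | 1⟩


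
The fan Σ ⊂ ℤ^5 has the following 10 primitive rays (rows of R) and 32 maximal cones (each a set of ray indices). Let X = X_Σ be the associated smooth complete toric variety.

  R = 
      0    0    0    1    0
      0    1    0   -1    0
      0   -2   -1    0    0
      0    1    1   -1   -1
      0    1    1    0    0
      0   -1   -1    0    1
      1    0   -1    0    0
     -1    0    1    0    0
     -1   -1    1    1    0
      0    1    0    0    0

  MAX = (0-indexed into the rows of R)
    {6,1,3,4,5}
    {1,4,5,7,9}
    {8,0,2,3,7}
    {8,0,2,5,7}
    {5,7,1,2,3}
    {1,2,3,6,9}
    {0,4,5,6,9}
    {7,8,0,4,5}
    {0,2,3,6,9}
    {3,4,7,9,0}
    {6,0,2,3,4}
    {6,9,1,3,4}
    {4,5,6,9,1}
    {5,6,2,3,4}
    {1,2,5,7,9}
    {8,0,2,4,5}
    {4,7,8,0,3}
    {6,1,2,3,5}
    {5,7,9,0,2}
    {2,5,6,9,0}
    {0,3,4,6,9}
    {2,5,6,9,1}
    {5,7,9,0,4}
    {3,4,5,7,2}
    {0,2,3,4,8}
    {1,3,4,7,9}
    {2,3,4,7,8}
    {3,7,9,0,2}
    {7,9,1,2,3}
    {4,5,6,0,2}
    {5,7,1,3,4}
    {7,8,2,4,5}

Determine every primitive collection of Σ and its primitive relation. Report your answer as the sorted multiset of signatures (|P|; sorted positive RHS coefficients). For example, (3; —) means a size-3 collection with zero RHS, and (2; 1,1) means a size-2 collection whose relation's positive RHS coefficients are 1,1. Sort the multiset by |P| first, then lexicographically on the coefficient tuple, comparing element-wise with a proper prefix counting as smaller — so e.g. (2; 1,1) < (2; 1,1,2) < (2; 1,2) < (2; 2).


11 minimal non-faces of Δ(Σ) (on 10 rays):

  P={6,7}:  v_{6} + v_{7} = 0  →  sig = (2; —)
  P={0,1}:  v_{0} + v_{1} = v_{9}  →  sig = (2; 1)
  P={1,8}:  v_{1} + v_{8} = v_{7}  →  sig = (2; 1)
  P={8,9}:  v_{8} + v_{9} = v_{0} + v_{7}  →  sig = (2; 1,1)
  P={6,8}:  v_{6} + v_{8} = v_{0} + v_{2} + v_{4}  →  sig = (2; 1,1,1)
  P={0,3,5}:  v_{0} + v_{3} + v_{5} = 0  →  sig = (3; —)
  P={2,4,9}:  v_{2} + v_{4} + v_{9} = 0  →  sig = (3; —)
  P={3,5,9}:  v_{3} + v_{5} + v_{9} = v_{1}  →  sig = (3; 1)
  P={1,2,4}:  v_{1} + v_{2} + v_{4} = v_{3} + v_{5}  →  sig = (3; 1,1)
  P={3,5,8}:  v_{3} + v_{5} + v_{8} = v_{2} + v_{4} + v_{7}  →  sig = (3; 1,1,1)
  P={0,2,4,7}:  v_{0} + v_{2} + v_{4} + v_{7} = v_{8}  →  sig = (4; 1)

so the primitive-relation signature multiset is
    (2; —)
    (2; 1)
    (2; 1)
    (2; 1,1)
    (2; 1,1,1)
    (3; —)
    (3; —)
    (3; 1)
    (3; 1,1)
    (3; 1,1,1)
    (4; 1)


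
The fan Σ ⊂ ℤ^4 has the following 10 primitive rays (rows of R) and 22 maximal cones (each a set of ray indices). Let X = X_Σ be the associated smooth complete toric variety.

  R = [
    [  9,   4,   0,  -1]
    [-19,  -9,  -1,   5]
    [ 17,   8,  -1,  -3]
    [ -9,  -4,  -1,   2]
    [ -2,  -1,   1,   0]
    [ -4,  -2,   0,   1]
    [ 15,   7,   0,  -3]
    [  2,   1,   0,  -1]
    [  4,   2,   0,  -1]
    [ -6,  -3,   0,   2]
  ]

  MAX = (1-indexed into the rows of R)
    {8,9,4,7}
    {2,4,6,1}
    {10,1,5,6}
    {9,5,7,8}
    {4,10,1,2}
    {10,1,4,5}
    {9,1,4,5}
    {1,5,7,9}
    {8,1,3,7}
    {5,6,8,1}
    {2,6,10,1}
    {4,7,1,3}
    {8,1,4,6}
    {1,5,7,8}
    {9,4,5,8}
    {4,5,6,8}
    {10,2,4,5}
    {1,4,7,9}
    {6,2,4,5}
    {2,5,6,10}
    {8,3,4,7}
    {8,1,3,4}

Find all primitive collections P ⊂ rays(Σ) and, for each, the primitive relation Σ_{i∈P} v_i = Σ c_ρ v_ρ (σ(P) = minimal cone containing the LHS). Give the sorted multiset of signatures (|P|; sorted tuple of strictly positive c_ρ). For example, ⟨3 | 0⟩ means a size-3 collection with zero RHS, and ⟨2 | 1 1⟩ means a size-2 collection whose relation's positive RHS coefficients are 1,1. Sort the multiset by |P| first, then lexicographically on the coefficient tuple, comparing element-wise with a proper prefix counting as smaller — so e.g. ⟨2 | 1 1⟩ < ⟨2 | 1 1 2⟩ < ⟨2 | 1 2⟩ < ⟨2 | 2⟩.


20 minimal non-faces of Δ(Σ) (on 10 rays):

  {6,9}:  v_{6} + v_{9} = 0  ⟹  sig = ⟨2 | 0⟩
  {3,5}:  v_{3} + v_{5} = v_{7}  ⟹  sig = ⟨2 | 1⟩
  {7,10}:  v_{7} + v_{10} = v_{1}  ⟹  sig = ⟨2 | 1⟩
  {8,10}:  v_{8} + v_{10} = v_{6}  ⟹  sig = ⟨2 | 1⟩
  {2,9}:  v_{2} + v_{9} = v_{4} + v_{10}  ⟹  sig = ⟨2 | 1 1⟩
  {6,7}:  v_{6} + v_{7} = v_{1} + v_{8}  ⟹  sig = ⟨2 | 1 1⟩
  {2,7}:  v_{2} + v_{7} = v_{1} + v_{4} + v_{6}  ⟹  sig = ⟨2 | 1 1 1⟩
  {9,10}:  v_{9} + v_{10} = v_{1} + v_{4} + v_{5}  ⟹  sig = ⟨2 | 1 1 1⟩
  {3,10}:  v_{3} + v_{10} = 2·v_{1} + v_{4} + v_{8}  ⟹  sig = ⟨2 | 1 1 2⟩
  {2,3}:  v_{2} + v_{3} = 2·v_{1} + 2·v_{4} + v_{6} + v_{8}  ⟹  sig = ⟨2 | 1 1 2 2⟩
  {2,8}:  v_{2} + v_{8} = v_{4} + 2·v_{6}  ⟹  sig = ⟨2 | 1 2⟩
  {3,9}:  v_{3} + v_{9} = v_{4} + 2·v_{7}  ⟹  sig = ⟨2 | 1 2⟩
  {3,6}:  v_{3} + v_{6} = 2·v_{1} + v_{4} + 2·v_{8}  ⟹  sig = ⟨2 | 1 2 2⟩
  {1,8,9}:  v_{1} + v_{8} + v_{9} = v_{7}  ⟹  sig = ⟨3 | 1⟩
  {4,5,7}:  v_{4} + v_{5} + v_{7} = v_{9}  ⟹  sig = ⟨3 | 1⟩
  {4,6,10}:  v_{4} + v_{6} + v_{10} = v_{2}  ⟹  sig = ⟨3 | 1⟩
  {1,2,5}:  v_{1} + v_{2} + v_{5} = 2·v_{10}  ⟹  sig = ⟨3 | 2⟩
  {1,4,5,8}:  v_{1} + v_{4} + v_{5} + v_{8} = 0  ⟹  sig = ⟨4 | 0⟩
  {1,4,5,6}:  v_{1} + v_{4} + v_{5} + v_{6} = v_{10}  ⟹  sig = ⟨4 | 1⟩
  {1,4,7,8}:  v_{1} + v_{4} + v_{7} + v_{8} = v_{3}  ⟹  sig = ⟨4 | 1⟩

Sorted signature multiset PRS(X):
    ⟨2 | 0⟩
    ⟨2 | 1⟩
    ⟨2 | 1⟩
    ⟨2 | 1⟩
    ⟨2 | 1 1⟩
    ⟨2 | 1 1⟩
    ⟨2 | 1 1 1⟩
    ⟨2 | 1 1 1⟩
    ⟨2 | 1 1 2⟩
    ⟨2 | 1 1 2 2⟩
    ⟨2 | 1 2⟩
    ⟨2 | 1 2⟩
    ⟨2 | 1 2 2⟩
    ⟨3 | 1⟩
    ⟨3 | 1⟩
    ⟨3 | 1⟩
    ⟨3 | 2⟩
    ⟨4 | 0⟩
    ⟨4 | 1⟩
    ⟨4 | 1⟩


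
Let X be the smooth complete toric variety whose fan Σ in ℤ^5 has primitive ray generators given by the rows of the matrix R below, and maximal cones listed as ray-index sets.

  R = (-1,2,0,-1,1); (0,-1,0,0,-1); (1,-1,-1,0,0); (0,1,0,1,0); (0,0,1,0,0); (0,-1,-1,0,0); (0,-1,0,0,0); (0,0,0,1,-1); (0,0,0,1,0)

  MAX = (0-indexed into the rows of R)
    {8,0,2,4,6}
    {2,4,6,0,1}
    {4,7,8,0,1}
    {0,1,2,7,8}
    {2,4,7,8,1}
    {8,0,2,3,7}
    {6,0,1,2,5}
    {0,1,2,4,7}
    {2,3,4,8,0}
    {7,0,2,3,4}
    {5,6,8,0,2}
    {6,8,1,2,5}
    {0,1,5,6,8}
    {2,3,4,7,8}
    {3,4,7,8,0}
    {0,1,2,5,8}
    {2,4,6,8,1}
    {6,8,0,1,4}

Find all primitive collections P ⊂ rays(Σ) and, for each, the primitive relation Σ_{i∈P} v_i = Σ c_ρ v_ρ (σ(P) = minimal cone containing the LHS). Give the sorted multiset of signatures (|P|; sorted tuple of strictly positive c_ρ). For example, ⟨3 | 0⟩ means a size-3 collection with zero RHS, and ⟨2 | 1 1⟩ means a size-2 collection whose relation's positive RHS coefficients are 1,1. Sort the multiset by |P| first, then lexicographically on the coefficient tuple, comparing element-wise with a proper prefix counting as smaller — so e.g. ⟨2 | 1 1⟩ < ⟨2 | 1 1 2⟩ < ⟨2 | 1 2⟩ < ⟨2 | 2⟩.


Primitive collections (9):

  P={1,3}:  v_{1} + v_{3} = v_{7}  so sig = ⟨2 | 1⟩
  P={3,6}:  v_{3} + v_{6} = v_{8}  so sig = ⟨2 | 1⟩
  P={4,5}:  v_{4} + v_{5} = v_{6}  so sig = ⟨2 | 1⟩
  P={6,7}:  v_{6} + v_{7} = v_{1} + v_{8}  so sig = ⟨2 | 1 1⟩
  P={3,5}:  v_{3} + v_{5} = v_{0} + v_{1} + v_{2} + 2·v_{8}  so sig = ⟨2 | 1 1 1 2⟩
  P={5,7}:  v_{5} + v_{7} = v_{0} + 2·v_{1} + v_{2} + 2·v_{8}  so sig = ⟨2 | 1 1 2 2⟩
  P={0,1,2,4,8}:  v_{0} + v_{1} + v_{2} + v_{4} + v_{8} = 0  so sig = ⟨5 | 0⟩
  P={0,1,2,6,8}:  v_{0} + v_{1} + v_{2} + v_{6} + v_{8} = v_{5}  so sig = ⟨5 | 1⟩
  P={0,2,4,7,8}:  v_{0} + v_{2} + v_{4} + v_{7} + v_{8} = v_{3}  so sig = ⟨5 | 1⟩

Sorted signature multiset PRS(X):
{ ⟨2 | 1⟩ ×3,  ⟨2 | 1 1⟩,  ⟨2 | 1 1 1 2⟩,  ⟨2 | 1 1 2 2⟩,  ⟨5 | 0⟩,  ⟨5 | 1⟩ ×2 }


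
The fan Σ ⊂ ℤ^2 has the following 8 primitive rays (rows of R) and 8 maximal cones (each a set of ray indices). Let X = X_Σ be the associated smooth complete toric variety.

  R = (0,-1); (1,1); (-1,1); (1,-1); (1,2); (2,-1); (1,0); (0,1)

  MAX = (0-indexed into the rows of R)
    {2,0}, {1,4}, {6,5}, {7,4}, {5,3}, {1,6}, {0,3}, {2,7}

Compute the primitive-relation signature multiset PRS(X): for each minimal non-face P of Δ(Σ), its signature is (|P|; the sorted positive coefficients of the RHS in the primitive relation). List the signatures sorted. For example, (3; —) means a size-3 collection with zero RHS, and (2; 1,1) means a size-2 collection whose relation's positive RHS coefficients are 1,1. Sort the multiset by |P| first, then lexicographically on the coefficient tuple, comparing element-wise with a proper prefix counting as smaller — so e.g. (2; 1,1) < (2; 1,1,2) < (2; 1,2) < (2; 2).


20 collections generate NE(X_Σ); each relation:

  • {0,7}:  v_{0} + v_{7} = 0 — sig = (2; —)
  • {2,3}:  v_{2} + v_{3} = 0 — sig = (2; —)
  • {0,1}:  v_{0} + v_{1} = v_{6} — sig = (2; 1)
  • {0,4}:  v_{0} + v_{4} = v_{1} — sig = (2; 1)
  • {0,6}:  v_{0} + v_{6} = v_{3} — sig = (2; 1)
  • {1,7}:  v_{1} + v_{7} = v_{4} — sig = (2; 1)
  • {2,5}:  v_{2} + v_{5} = v_{6} — sig = (2; 1)
  • {2,6}:  v_{2} + v_{6} = v_{7} — sig = (2; 1)
  • {3,6}:  v_{3} + v_{6} = v_{5} — sig = (2; 1)
  • {3,7}:  v_{3} + v_{7} = v_{6} — sig = (2; 1)
  • {6,7}:  v_{6} + v_{7} = v_{1} — sig = (2; 1)
  • {3,4}:  v_{3} + v_{4} = v_{1} + v_{6} — sig = (2; 1,1)
  • {4,5}:  v_{4} + v_{5} = v_{1} + 2·v_{6} — sig = (2; 1,2)
  • {0,5}:  v_{0} + v_{5} = 2·v_{3} — sig = (2; 2)
  • {1,2}:  v_{1} + v_{2} = 2·v_{7} — sig = (2; 2)
  • {1,3}:  v_{1} + v_{3} = 2·v_{6} — sig = (2; 2)
  • {4,6}:  v_{4} + v_{6} = 2·v_{1} — sig = (2; 2)
  • {5,7}:  v_{5} + v_{7} = 2·v_{6} — sig = (2; 2)
  • {1,5}:  v_{1} + v_{5} = 3·v_{6} — sig = (2; 3)
  • {2,4}:  v_{2} + v_{4} = 3·v_{7} — sig = (2; 3)

so the primitive-relation signature multiset is
[(2; —), (2; —), (2; 1), (2; 1), (2; 1), (2; 1), (2; 1), (2; 1), (2; 1), (2; 1), (2; 1), (2; 1,1), (2; 1,2), (2; 2), (2; 2), (2; 2), (2; 2), (2; 2), (2; 3), (2; 3)]
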